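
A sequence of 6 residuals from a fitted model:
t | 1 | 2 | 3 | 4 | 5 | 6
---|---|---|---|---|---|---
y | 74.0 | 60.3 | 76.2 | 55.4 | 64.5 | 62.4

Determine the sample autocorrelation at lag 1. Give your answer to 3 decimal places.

Mean ȳ = (74.0 + 60.3 + 76.2 + 55.4 + 64.5 + 62.4)/6 = 65.4667
Deviations from mean: 8.5333, -5.1667, 10.7333, -10.0667, -0.9667, -3.0667
Σ(y_t−ȳ)(y_{t+1}−ȳ) = (-44.0889) + (-55.4556) + (-108.0489) + (9.7311) + (2.9644) = -194.8978
Denominator Σ(y_t−ȳ)² = 326.3933
r_1 = -194.8978 / 326.3933 = -0.597

-0.597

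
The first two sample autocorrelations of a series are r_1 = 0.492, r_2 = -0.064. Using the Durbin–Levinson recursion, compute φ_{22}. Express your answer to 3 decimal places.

φ_{22} = (r_2 − r_1²) / (1 − r_1²)
r_1² = (0.492)² = 0.242064
Numerator = -0.064 − 0.2421 = -0.3061; denominator = 1 − 0.2421 = 0.7579
φ_{22} = -0.3061 / 0.7579 = -0.404

-0.404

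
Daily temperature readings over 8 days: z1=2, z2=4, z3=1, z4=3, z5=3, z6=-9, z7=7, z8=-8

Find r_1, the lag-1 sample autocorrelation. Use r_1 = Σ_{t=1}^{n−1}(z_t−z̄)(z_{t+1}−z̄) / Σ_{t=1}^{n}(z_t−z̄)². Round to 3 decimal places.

Mean z̄ = (2 + 4 + 1 + 3 + 3 − 9 + 7 − 8)/8 = 0.3750
Deviations from mean: 1.6250, 3.6250, 0.6250, 2.6250, 2.6250, -9.3750, 6.6250, -8.3750
Σ(z_t−z̄)(z_{t+1}−z̄) = (5.8906) + (2.2656) + (1.6406) + (6.8906) + (-24.6094) + (-62.1094) + (-55.4844) = -125.5156
Denominator Σ(z_t−z̄)² = 231.8750
r_1 = -125.5156 / 231.8750 = -0.541

-0.541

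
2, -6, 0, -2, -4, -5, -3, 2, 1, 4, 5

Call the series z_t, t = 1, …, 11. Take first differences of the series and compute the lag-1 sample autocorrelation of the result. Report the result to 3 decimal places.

First differences Δz: -8, 6, -2, -2, -1, 2, 5, -1, 3, 1
Mean of differences = 0.3000
Numerator Σ(Δz_t−Δz̄)(Δz_{t+1}−Δz̄) = -54.0900
Denominator Σ(Δz_t−Δz̄)² = 148.1000
r_1(Δz) = -54.0900 / 148.1000 = -0.365

-0.365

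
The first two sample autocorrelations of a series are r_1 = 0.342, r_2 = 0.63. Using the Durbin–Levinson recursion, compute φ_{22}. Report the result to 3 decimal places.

φ_{22} = (r_2 − r_1²) / (1 − r_1²)
r_1² = (0.342)² = 0.116964
Numerator = 0.63 − 0.1170 = 0.5130; denominator = 1 − 0.1170 = 0.8830
φ_{22} = 0.5130 / 0.8830 = 0.581

0.581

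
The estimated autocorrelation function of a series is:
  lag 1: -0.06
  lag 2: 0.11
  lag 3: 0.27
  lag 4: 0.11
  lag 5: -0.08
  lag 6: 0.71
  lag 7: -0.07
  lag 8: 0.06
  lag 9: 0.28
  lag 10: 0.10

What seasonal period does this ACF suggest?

The largest autocorrelation is r_6 = 0.71; the remaining lags stay at or below 0.28.
The dominant spike at lag 6 indicates a seasonal period of 6.

6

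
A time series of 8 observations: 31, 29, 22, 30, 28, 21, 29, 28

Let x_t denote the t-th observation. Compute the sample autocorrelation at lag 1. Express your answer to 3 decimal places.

-0.307

Mean x̄ = (31 + 29 + 22 + 30 + 28 + 21 + 29 + 28)/8 = 27.2500
Deviations from mean: 3.7500, 1.7500, -5.2500, 2.7500, 0.7500, -6.2500, 1.7500, 0.7500
Σ(x_t−x̄)(x_{t+1}−x̄) = (6.5625) + (-9.1875) + (-14.4375) + (2.0625) + (-4.6875) + (-10.9375) + (1.3125) = -29.3125
Denominator Σ(x_t−x̄)² = 95.5000
r_1 = -29.3125 / 95.5000 = -0.307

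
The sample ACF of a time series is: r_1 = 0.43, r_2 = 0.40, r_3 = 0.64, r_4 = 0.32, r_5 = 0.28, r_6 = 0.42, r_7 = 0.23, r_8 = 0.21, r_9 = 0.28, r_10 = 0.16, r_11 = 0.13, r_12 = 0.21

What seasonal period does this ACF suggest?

The largest autocorrelation is r_3 = 0.64; the remaining lags stay at or below 0.43. The elevated value at lag 1 (0.43), dropping to 0.40 at lag 2, reflects decaying short-term dependence rather than seasonality.
The dominant spike at lag 3 indicates a seasonal period of 3.

3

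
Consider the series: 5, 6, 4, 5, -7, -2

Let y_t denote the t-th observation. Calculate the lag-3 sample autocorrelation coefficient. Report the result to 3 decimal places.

-0.260

Mean ȳ = (5 + 6 + 4 + 5 − 7 − 2)/6 = 1.8333
Deviations from mean: 3.1667, 4.1667, 2.1667, 3.1667, -8.8333, -3.8333
Numerator Σ_{t=1}^{3}(y_t−ȳ)(y_{t+3}−ȳ) = -35.0833
Denominator Σ(y_t−ȳ)² = 134.8333
r_3 = -35.0833 / 134.8333 = -0.260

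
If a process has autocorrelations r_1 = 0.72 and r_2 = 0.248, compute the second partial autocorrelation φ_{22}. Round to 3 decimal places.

φ_{22} = (r_2 − r_1²) / (1 − r_1²)
r_1² = (0.72)² = 0.5184
Numerator = 0.248 − 0.5184 = -0.2704; denominator = 1 − 0.5184 = 0.4816
φ_{22} = -0.2704 / 0.4816 = -0.561

-0.561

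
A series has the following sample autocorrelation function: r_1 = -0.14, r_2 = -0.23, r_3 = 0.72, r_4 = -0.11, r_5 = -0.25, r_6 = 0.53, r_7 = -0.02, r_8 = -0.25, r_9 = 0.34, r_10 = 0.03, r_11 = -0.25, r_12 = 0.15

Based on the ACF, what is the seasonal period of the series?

The largest autocorrelation is r_3 = 0.72, with weaker echoes at lags 6 (0.53), 9 (0.34) and 12 (0.15); the remaining lags stay at or below 0.03.
The dominant spike at lag 3 indicates a seasonal period of 3.

3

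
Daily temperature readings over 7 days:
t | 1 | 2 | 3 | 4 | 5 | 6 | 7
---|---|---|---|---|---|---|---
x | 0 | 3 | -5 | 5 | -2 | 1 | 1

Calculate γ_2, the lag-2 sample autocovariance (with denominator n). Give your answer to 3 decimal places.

4.070

Mean x̄ = (0 + 3 − 5 + 5 − 2 + 1 + 1)/7 = 0.4286
Deviations: -0.4286, 2.5714, -5.4286, 4.5714, -2.4286, 0.5714, 0.5714
Σ_{t=1}^{5}(x_t−x̄)(x_{t+2}−x̄) = 28.4898
γ_2 = 28.4898 / 7 = 4.070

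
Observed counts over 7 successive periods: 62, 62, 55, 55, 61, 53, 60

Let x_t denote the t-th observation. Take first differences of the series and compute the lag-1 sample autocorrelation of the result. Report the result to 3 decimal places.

-0.543

First differences Δx: 0, -7, 0, 6, -8, 7
Mean of differences = -0.3333
Numerator Σ(Δx_t−Δx̄)(Δx_{t+1}−Δx̄) = -107.1111
Denominator Σ(Δx_t−Δx̄)² = 197.3333
r_1(Δx) = -107.1111 / 197.3333 = -0.543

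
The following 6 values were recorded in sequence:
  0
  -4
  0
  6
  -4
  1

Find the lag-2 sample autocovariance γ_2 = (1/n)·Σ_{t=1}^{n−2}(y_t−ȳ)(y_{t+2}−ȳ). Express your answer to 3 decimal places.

-2.843

Mean ȳ = (0 − 4 + 0 + 6 − 4 + 1)/6 = -0.1667
Deviations: 0.1667, -3.8333, 0.1667, 6.1667, -3.8333, 1.1667
Σ_{t=1}^{4}(y_t−ȳ)(y_{t+2}−ȳ) = -17.0556
γ_2 = -17.0556 / 6 = -2.843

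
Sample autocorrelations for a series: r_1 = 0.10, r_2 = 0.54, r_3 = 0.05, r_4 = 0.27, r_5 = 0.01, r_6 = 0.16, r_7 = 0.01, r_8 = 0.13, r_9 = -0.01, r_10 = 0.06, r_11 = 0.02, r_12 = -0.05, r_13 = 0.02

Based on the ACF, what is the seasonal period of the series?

2

The largest autocorrelation is r_2 = 0.54, with weaker echoes at lags 4 (0.27) and 6 (0.16); the remaining lags stay at or below 0.13.
The dominant spike at lag 2 indicates a seasonal period of 2.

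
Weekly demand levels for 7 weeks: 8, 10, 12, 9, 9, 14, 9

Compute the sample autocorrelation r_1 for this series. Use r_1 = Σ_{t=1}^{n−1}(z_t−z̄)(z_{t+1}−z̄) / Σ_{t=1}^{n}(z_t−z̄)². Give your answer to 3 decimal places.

Mean z̄ = (8 + 10 + 12 + 9 + 9 + 14 + 9)/7 = 10.1429
Deviations from mean: -2.1429, -0.1429, 1.8571, -1.1429, -1.1429, 3.8571, -1.1429
Σ(z_t−z̄)(z_{t+1}−z̄) = (0.3061) + (-0.2653) + (-2.1224) + (1.3061) + (-4.4082) + (-4.4082) = -9.5918
Denominator Σ(z_t−z̄)² = 26.8571
r_1 = -9.5918 / 26.8571 = -0.357

-0.357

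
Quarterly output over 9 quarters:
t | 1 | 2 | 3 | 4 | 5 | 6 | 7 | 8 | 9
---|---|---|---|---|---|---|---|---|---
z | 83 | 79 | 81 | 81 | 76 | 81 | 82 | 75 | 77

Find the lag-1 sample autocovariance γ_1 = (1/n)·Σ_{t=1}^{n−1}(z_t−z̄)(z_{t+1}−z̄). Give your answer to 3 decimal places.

Mean z̄ = (83 + 79 + 81 + 81 + 76 + 81 + 82 + 75 + 77)/9 = 79.4444
Σ_{t=1}^{8}(z_t−z̄)(z_{t+1}−z̄) = -7.0864
γ_1 = -7.0864 / 9 = -0.787

-0.787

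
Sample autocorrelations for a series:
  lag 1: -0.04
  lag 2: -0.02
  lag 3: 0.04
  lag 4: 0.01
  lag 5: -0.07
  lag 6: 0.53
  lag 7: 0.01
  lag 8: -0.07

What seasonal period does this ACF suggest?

6

The largest autocorrelation is r_6 = 0.53; the remaining lags stay at or below 0.04.
The dominant spike at lag 6 indicates a seasonal period of 6.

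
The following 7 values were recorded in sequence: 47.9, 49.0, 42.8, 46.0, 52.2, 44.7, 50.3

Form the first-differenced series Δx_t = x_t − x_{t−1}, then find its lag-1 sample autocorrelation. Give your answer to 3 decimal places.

First differences Δx: 1.1, -6.2, 3.2, 6.2, -7.5, 5.6
Mean of differences = 0.4000
Numerator Σ(Δx_t−Δx̄)(Δx_{t+1}−Δx̄) = -93.7600
Denominator Σ(Δx_t−Δx̄)² = 174.9800
r_1(Δx) = -93.7600 / 174.9800 = -0.536

-0.536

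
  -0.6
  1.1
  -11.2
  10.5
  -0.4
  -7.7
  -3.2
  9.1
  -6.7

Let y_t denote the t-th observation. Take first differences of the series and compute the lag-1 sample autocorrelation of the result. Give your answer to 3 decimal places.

-0.504

First differences Δy: 1.7, -12.3, 21.7, -10.9, -7.3, 4.5, 12.3, -15.8
Mean of differences = -0.7625
Numerator Σ(Δy_t−Δȳ)(Δy_{t+1}−Δȳ) = -611.1014
Denominator Σ(Δy_t−Δȳ)² = 1213.6988
r_1(Δy) = -611.1014 / 1213.6988 = -0.504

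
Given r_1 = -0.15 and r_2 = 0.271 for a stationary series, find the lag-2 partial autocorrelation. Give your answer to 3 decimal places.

φ_{22} = (r_2 − r_1²) / (1 − r_1²)
r_1² = (-0.15)² = 0.0225
Numerator = 0.271 − 0.0225 = 0.2485; denominator = 1 − 0.0225 = 0.9775
φ_{22} = 0.2485 / 0.9775 = 0.254

0.254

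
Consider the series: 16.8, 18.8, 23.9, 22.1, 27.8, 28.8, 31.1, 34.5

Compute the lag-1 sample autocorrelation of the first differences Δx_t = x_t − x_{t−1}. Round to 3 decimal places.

-0.796

First differences Δx: 2.0, 5.1, -1.8, 5.7, 1.0, 2.3, 3.4
Mean of differences = 2.5286
Numerator Σ(Δx_t−Δx̄)(Δx_{t+1}−Δx̄) = -30.9151
Denominator Σ(Δx_t−Δx̄)² = 38.8343
r_1(Δx) = -30.9151 / 38.8343 = -0.796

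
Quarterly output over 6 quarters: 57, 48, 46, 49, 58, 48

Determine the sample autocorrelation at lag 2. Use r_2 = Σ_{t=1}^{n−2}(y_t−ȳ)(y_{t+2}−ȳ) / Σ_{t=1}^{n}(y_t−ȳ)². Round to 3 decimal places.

-0.402

Mean ȳ = (57 + 48 + 46 + 49 + 58 + 48)/6 = 51.0000
Σ(y_t−ȳ)(y_{t+2}−ȳ) = (-30.0000) + (6.0000) + (-35.0000) + (6.0000) = -53.0000
Denominator Σ(y_t−ȳ)² = 132.0000
r_2 = -53.0000 / 132.0000 = -0.402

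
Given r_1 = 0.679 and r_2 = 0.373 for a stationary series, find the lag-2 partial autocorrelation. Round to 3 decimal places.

-0.163

φ_{22} = (r_2 − r_1²) / (1 − r_1²)
r_1² = (0.679)² = 0.461041
Numerator = 0.373 − 0.4610 = -0.0880; denominator = 1 − 0.4610 = 0.5390
φ_{22} = -0.0880 / 0.5390 = -0.163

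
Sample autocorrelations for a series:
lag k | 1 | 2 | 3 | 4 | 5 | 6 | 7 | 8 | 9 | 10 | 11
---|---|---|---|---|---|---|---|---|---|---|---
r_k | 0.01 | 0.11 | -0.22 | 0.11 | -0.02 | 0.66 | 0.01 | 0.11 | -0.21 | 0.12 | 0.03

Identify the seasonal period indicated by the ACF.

The largest autocorrelation is r_6 = 0.66; the remaining lags stay at or below 0.12.
The dominant spike at lag 6 indicates a seasonal period of 6.

6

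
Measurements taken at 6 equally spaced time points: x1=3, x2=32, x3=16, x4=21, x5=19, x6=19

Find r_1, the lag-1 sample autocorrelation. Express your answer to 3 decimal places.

Mean x̄ = (3 + 32 + 16 + 21 + 19 + 19)/6 = 18.3333
Deviations from mean: -15.3333, 13.6667, -2.3333, 2.6667, 0.6667, 0.6667
Numerator Σ_{t=1}^{5}(x_t−x̄)(x_{t+1}−x̄) = -245.4444
Denominator Σ(x_t−x̄)² = 435.3333
r_1 = -245.4444 / 435.3333 = -0.564

-0.564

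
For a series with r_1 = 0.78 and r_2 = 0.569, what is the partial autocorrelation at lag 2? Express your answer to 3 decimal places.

-0.101

φ_{22} = (r_2 − r_1²) / (1 − r_1²)
r_1² = (0.78)² = 0.6084
Numerator = 0.569 − 0.6084 = -0.0394; denominator = 1 − 0.6084 = 0.3916
φ_{22} = -0.0394 / 0.3916 = -0.101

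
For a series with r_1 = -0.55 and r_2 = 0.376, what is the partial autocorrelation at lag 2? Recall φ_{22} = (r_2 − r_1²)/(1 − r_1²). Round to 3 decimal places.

φ_{22} = (r_2 − r_1²) / (1 − r_1²)
r_1² = (-0.55)² = 0.3025
Numerator = 0.376 − 0.3025 = 0.0735; denominator = 1 − 0.3025 = 0.6975
φ_{22} = 0.0735 / 0.6975 = 0.105

0.105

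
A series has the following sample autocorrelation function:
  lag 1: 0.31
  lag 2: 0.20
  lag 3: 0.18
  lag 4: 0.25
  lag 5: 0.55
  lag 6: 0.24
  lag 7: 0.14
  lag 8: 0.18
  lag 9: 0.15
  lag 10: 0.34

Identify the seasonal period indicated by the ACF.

The largest autocorrelation is r_5 = 0.55, with a weaker echo at lag 10 (0.34); the remaining lags stay at or below 0.31. The elevated value at lag 1 (0.31), dropping to 0.20 at lag 2, reflects decaying short-term dependence rather than seasonality.
The dominant spike at lag 5 indicates a seasonal period of 5.

5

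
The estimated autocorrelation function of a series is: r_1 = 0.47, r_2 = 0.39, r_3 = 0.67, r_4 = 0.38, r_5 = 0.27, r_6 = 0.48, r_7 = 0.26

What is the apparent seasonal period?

3

The largest autocorrelation is r_3 = 0.67, with a weaker echo at lag 6 (0.48); the remaining lags stay at or below 0.47. The elevated value at lag 1 (0.47), dropping to 0.39 at lag 2, reflects decaying short-term dependence rather than seasonality.
The dominant spike at lag 3 indicates a seasonal period of 3.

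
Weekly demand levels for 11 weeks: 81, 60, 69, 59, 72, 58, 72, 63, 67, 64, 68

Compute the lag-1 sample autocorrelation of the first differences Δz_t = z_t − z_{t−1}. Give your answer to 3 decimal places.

First differences Δz: -21, 9, -10, 13, -14, 14, -9, 4, -3, 4
Mean of differences = -1.3000
Numerator Σ(Δz_t−Δz̄)(Δz_{t+1}−Δz̄) = -969.4900
Denominator Σ(Δz_t−Δz̄)² = 1288.1000
r_1(Δz) = -969.4900 / 1288.1000 = -0.753

-0.753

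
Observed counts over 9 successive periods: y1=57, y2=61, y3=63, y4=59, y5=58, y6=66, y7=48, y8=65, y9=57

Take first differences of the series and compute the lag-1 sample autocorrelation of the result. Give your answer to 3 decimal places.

-0.758

First differences Δy: 4, 2, -4, -1, 8, -18, 17, -8
Mean of differences = 0.0000
Numerator Σ(Δy_t−Δȳ)(Δy_{t+1}−Δȳ) = -590.0000
Denominator Σ(Δy_t−Δȳ)² = 778.0000
r_1(Δy) = -590.0000 / 778.0000 = -0.758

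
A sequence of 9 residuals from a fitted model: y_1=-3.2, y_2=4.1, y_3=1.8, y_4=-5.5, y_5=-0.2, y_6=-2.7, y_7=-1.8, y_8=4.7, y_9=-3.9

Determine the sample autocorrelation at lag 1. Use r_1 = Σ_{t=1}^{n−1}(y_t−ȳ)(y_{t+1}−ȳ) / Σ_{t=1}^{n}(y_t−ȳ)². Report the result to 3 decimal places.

Mean ȳ = (-3.2 + 4.1 + 1.8 − 5.5 − 0.2 − 2.7 − 1.8 + 4.7 − 3.9)/9 = -0.7444
Numerator Σ_{t=1}^{8}(y_t−ȳ)(y_{t+1}−ȳ) = -36.1864
Denominator Σ(y_t−ȳ)² = 103.4222
r_1 = -36.1864 / 103.4222 = -0.350

-0.350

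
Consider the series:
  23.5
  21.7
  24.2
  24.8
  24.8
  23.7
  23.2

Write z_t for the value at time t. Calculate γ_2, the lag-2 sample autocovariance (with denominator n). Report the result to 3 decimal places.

Mean z̄ = (23.5 + 21.7 + 24.2 + 24.8 + 24.8 + 23.7 + 23.2)/7 = 23.7000
Σ_{t=1}^{5}(z_t−z̄)(z_{t+2}−z̄) = -2.3000
γ_2 = -2.3000 / 7 = -0.329

-0.329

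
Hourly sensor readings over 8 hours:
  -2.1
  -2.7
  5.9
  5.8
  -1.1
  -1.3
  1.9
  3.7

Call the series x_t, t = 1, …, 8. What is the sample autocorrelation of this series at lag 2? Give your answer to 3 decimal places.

-0.730

Mean x̄ = (-2.1 − 2.7 + 5.9 + 5.8 − 1.1 − 1.3 + 1.9 + 3.7)/8 = 1.2625
Deviations from mean: -3.3625, -3.9625, 4.6375, 4.5375, -2.3625, -2.5625, 0.6375, 2.4375
Σ(x_t−x̄)(x_{t+2}−x̄) = (-15.5936) + (-17.9798) + (-10.9561) + (-11.6273) + (-1.5061) + (-6.2461) = -63.9091
Denominator Σ(x_t−x̄)² = 87.5988
r_2 = -63.9091 / 87.5988 = -0.730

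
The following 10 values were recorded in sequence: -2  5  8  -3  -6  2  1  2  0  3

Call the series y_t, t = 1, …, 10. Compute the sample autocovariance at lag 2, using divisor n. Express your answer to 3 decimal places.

-8.700

Mean ȳ = (-2 + 5 + 8 − 3 − 6 + 2 + 1 + 2 + 0 + 3)/10 = 1.0000
Σ_{t=1}^{8}(y_t−ȳ)(y_{t+2}−ȳ) = -87.0000
γ_2 = -87.0000 / 10 = -8.700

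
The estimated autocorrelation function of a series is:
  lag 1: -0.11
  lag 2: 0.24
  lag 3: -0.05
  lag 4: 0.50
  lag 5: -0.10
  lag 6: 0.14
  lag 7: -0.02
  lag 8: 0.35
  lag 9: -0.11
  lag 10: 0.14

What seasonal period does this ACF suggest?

4

The largest autocorrelation is r_4 = 0.50, with a weaker echo at lag 8 (0.35); the remaining lags stay at or below 0.24.
The dominant spike at lag 4 indicates a seasonal period of 4.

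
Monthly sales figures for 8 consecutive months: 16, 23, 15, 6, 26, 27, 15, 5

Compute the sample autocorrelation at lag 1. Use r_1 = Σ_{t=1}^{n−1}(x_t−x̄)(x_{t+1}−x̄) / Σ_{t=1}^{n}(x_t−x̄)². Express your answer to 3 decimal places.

0.005

Mean x̄ = (16 + 23 + 15 + 6 + 26 + 27 + 15 + 5)/8 = 16.6250
Deviations from mean: -0.6250, 6.3750, -1.6250, -10.6250, 9.3750, 10.3750, -1.6250, -11.6250
Σ(x_t−x̄)(x_{t+1}−x̄) = (-3.9844) + (-10.3594) + (17.2656) + (-99.6094) + (97.2656) + (-16.8594) + (18.8906) = 2.6094
Denominator Σ(x_t−x̄)² = 489.8750
r_1 = 2.6094 / 489.8750 = 0.005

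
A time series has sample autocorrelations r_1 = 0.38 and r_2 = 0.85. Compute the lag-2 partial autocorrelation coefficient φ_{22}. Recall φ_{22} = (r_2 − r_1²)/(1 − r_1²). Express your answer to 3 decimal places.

0.825

φ_{22} = (r_2 − r_1²) / (1 − r_1²)
r_1² = (0.38)² = 0.1444
Numerator = 0.85 − 0.1444 = 0.7056; denominator = 1 − 0.1444 = 0.8556
φ_{22} = 0.7056 / 0.8556 = 0.825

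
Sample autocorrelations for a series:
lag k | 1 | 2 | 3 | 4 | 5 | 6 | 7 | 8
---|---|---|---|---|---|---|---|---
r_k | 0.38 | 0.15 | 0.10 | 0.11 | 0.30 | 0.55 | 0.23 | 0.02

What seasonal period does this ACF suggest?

The largest autocorrelation is r_6 = 0.55; the remaining lags stay at or below 0.38. The elevated value at lag 1 (0.38), dropping to 0.15 at lag 2, reflects decaying short-term dependence rather than seasonality.
The dominant spike at lag 6 indicates a seasonal period of 6.

6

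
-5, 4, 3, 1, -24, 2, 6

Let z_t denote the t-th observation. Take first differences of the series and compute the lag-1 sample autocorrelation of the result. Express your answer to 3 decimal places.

-0.364

First differences Δz: 9, -1, -2, -25, 26, 4
Mean of differences = 1.8333
Numerator Σ(Δz_t−Δz̄)(Δz_{t+1}−Δz̄) = -502.6944
Denominator Σ(Δz_t−Δz̄)² = 1382.8333
r_1(Δz) = -502.6944 / 1382.8333 = -0.364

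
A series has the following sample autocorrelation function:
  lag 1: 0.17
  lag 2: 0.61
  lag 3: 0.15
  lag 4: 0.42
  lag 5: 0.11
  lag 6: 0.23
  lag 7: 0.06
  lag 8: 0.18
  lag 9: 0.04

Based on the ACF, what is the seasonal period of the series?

The largest autocorrelation is r_2 = 0.61, with weaker echoes at lags 4 (0.42), 6 (0.23) and 8 (0.18); the remaining lags stay at or below 0.17.
The dominant spike at lag 2 indicates a seasonal period of 2.

2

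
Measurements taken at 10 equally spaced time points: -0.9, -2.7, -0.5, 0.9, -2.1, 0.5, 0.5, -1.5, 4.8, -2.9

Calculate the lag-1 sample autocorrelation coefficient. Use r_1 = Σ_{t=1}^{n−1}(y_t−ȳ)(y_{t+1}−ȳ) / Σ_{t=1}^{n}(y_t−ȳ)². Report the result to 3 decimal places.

Mean ȳ = (-0.9 − 2.7 − 0.5 + 0.9 − 2.1 + 0.5 + 0.5 − 1.5 + 4.8 − 2.9)/10 = -0.3900
Numerator Σ_{t=1}^{9}(y_t−ȳ)(y_{t+1}−ȳ) = -21.4211
Denominator Σ(y_t−ȳ)² = 46.2490
r_1 = -21.4211 / 46.2490 = -0.463

-0.463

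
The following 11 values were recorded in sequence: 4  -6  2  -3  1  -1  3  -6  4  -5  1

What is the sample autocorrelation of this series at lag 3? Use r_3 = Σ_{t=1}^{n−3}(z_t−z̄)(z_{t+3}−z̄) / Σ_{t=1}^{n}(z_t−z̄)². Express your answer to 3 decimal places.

-0.426

Mean z̄ = (4 − 6 + 2 − 3 + 1 − 1 + 3 − 6 + 4 − 5 + 1)/11 = -0.5455
Numerator Σ_{t=1}^{8}(z_t−z̄)(z_{t+3}−z̄) = -64.1653
Denominator Σ(z_t−z̄)² = 150.7273
r_3 = -64.1653 / 150.7273 = -0.426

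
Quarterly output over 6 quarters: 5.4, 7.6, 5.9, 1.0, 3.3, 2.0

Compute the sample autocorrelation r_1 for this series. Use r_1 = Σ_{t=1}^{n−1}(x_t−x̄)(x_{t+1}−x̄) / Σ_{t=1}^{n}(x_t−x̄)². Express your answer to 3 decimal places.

0.292

Mean x̄ = (5.4 + 7.6 + 5.9 + 1.0 + 3.3 + 2.0)/6 = 4.2000
Deviations from mean: 1.2000, 3.4000, 1.7000, -3.2000, -0.9000, -2.2000
Numerator Σ_{t=1}^{5}(x_t−x̄)(x_{t+1}−x̄) = 9.2800
Denominator Σ(x_t−x̄)² = 31.7800
r_1 = 9.2800 / 31.7800 = 0.292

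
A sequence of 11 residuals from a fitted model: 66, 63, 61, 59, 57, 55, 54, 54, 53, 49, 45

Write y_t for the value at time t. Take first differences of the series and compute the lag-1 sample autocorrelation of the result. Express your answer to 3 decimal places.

0.415

First differences Δy: -3, -2, -2, -2, -2, -1, 0, -1, -4, -4
Mean of differences = -2.1000
Numerator Σ(Δy_t−Δȳ)(Δy_{t+1}−Δȳ) = 6.1900
Denominator Σ(Δy_t−Δȳ)² = 14.9000
r_1(Δy) = 6.1900 / 14.9000 = 0.415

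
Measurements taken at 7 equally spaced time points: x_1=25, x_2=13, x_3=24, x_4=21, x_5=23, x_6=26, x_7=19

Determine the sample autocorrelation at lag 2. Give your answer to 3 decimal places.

0.088

Mean x̄ = (25 + 13 + 24 + 21 + 23 + 26 + 19)/7 = 21.5714
Σ(x_t−x̄)(x_{t+2}−x̄) = (8.3265) + (4.8980) + (3.4694) + (-2.5306) + (-3.6735) = 10.4898
Denominator Σ(x_t−x̄)² = 119.7143
r_2 = 10.4898 / 119.7143 = 0.088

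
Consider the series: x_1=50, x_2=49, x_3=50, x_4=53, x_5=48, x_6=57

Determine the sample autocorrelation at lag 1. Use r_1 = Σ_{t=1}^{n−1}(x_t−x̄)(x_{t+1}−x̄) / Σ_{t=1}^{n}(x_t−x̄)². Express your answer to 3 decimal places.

Mean x̄ = (50 + 49 + 50 + 53 + 48 + 57)/6 = 51.1667
Deviations from mean: -1.1667, -2.1667, -1.1667, 1.8333, -3.1667, 5.8333
Σ(x_t−x̄)(x_{t+1}−x̄) = (2.5278) + (2.5278) + (-2.1389) + (-5.8056) + (-18.4722) = -21.3611
Denominator Σ(x_t−x̄)² = 54.8333
r_1 = -21.3611 / 54.8333 = -0.390

-0.390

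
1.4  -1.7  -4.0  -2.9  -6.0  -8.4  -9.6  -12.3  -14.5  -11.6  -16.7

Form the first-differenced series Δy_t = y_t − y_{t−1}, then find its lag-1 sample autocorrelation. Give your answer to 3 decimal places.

First differences Δy: -3.1, -2.3, 1.1, -3.1, -2.4, -1.2, -2.7, -2.2, 2.9, -5.1
Mean of differences = -1.8100
Numerator Σ(Δy_t−Δȳ)(Δy_{t+1}−Δȳ) = -21.6751
Denominator Σ(Δy_t−Δȳ)² = 46.7090
r_1(Δy) = -21.6751 / 46.7090 = -0.464

-0.464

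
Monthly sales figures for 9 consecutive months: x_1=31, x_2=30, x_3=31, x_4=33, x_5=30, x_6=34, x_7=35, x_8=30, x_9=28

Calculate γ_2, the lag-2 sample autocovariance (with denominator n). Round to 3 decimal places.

Mean x̄ = (31 + 30 + 31 + 33 + 30 + 34 + 35 + 30 + 28)/9 = 31.3333
Σ_{t=1}^{7}(x_t−x̄)(x_{t+2}−x̄) = -17.8889
γ_2 = -17.8889 / 9 = -1.988

-1.988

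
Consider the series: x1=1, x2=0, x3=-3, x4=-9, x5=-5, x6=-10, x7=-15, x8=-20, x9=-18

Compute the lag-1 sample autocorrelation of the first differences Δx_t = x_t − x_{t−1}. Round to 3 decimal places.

-0.377

First differences Δx: -1, -3, -6, 4, -5, -5, -5, 2
Mean of differences = -2.3750
Numerator Σ(Δx_t−Δx̄)(Δx_{t+1}−Δx̄) = -36.1406
Denominator Σ(Δx_t−Δx̄)² = 95.8750
r_1(Δx) = -36.1406 / 95.8750 = -0.377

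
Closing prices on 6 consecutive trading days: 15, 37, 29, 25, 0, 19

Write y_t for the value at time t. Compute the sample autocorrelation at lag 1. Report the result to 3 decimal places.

0.028

Mean ȳ = (15 + 37 + 29 + 25 + 0 + 19)/6 = 20.8333
Numerator Σ_{t=1}^{5}(y_t−ȳ)(y_{t+1}−ȳ) = 23.1389
Denominator Σ(y_t−ȳ)² = 816.8333
r_1 = 23.1389 / 816.8333 = 0.028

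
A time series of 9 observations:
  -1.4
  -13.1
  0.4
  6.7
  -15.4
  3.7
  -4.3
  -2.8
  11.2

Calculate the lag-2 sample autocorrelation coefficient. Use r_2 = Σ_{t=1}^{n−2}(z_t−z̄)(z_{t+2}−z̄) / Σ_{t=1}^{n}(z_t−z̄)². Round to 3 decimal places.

-0.138

Mean z̄ = (-1.4 − 13.1 + 0.4 + 6.7 − 15.4 + 3.7 − 4.3 − 2.8 + 11.2)/9 = -1.6667
Σ(z_t−z̄)(z_{t+2}−z̄) = (0.5511) + (-95.6589) + (-28.3822) + (44.9011) + (36.1644) + (-6.0822) + (-33.8822) = -82.3889
Denominator Σ(z_t−z̄)² = 596.2400
r_2 = -82.3889 / 596.2400 = -0.138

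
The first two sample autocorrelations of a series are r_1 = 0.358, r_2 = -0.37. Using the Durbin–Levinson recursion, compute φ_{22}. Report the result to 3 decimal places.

-0.571

φ_{22} = (r_2 − r_1²) / (1 − r_1²)
r_1² = (0.358)² = 0.128164
Numerator = -0.37 − 0.1282 = -0.4982; denominator = 1 − 0.1282 = 0.8718
φ_{22} = -0.4982 / 0.8718 = -0.571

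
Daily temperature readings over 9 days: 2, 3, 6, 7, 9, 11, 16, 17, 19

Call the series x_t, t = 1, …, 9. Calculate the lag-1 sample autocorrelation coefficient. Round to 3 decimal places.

0.683

Mean x̄ = (2 + 3 + 6 + 7 + 9 + 11 + 16 + 17 + 19)/9 = 10.0000
Numerator Σ_{t=1}^{8}(x_t−x̄)(x_{t+1}−x̄) = 209.0000
Denominator Σ(x_t−x̄)² = 306.0000
r_1 = 209.0000 / 306.0000 = 0.683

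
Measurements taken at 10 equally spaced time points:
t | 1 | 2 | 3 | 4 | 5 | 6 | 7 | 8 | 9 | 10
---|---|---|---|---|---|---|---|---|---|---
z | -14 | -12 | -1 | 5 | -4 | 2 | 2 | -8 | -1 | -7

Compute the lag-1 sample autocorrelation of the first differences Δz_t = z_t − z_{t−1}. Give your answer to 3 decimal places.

First differences Δz: 2, 11, 6, -9, 6, 0, -10, 7, -6
Mean of differences = 0.7778
Numerator Σ(Δz_t−Δz̄)(Δz_{t+1}−Δz̄) = -141.1605
Denominator Σ(Δz_t−Δz̄)² = 457.5556
r_1(Δz) = -141.1605 / 457.5556 = -0.309

-0.309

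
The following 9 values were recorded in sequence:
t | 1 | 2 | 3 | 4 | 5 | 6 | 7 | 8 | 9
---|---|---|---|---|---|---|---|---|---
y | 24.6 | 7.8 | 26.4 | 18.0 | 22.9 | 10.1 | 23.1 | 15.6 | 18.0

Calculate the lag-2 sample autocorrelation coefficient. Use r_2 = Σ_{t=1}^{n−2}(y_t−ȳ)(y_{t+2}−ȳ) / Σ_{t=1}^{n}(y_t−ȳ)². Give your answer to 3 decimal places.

Mean ȳ = (24.6 + 7.8 + 26.4 + 18.0 + 22.9 + 10.1 + 23.1 + 15.6 + 18.0)/9 = 18.5000
Numerator Σ_{t=1}^{7}(y_t−ȳ)(y_{t+2}−ȳ) = 134.8000
Denominator Σ(y_t−ȳ)² = 334.1000
r_2 = 134.8000 / 334.1000 = 0.403

0.403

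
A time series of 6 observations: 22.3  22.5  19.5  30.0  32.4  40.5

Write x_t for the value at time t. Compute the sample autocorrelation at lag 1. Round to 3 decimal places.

Mean x̄ = (22.3 + 22.5 + 19.5 + 30.0 + 32.4 + 40.5)/6 = 27.8667
Deviations from mean: -5.5667, -5.3667, -8.3667, 2.1333, 4.5333, 12.6333
Numerator Σ_{t=1}^{5}(x_t−x̄)(x_{t+1}−x̄) = 123.8689
Denominator Σ(x_t−x̄)² = 314.4933
r_1 = 123.8689 / 314.4933 = 0.394

0.394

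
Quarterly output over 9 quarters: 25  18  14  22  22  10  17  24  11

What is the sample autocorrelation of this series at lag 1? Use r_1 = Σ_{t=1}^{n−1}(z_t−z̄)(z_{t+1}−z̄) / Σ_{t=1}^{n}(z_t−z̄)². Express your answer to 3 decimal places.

Mean z̄ = (25 + 18 + 14 + 22 + 22 + 10 + 17 + 24 + 11)/9 = 18.1111
Numerator Σ_{t=1}^{8}(z_t−z̄)(z_{t+1}−z̄) = -72.1235
Denominator Σ(z_t−z̄)² = 246.8889
r_1 = -72.1235 / 246.8889 = -0.292

-0.292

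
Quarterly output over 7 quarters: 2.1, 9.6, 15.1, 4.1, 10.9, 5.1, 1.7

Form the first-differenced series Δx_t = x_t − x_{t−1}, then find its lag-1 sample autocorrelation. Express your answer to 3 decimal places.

First differences Δx: 7.5, 5.5, -11.0, 6.8, -5.8, -3.4
Mean of differences = -0.0667
Numerator Σ(Δx_t−Δx̄)(Δx_{t+1}−Δx̄) = -114.0744
Denominator Σ(Δx_t−Δx̄)² = 298.9133
r_1(Δx) = -114.0744 / 298.9133 = -0.382

-0.382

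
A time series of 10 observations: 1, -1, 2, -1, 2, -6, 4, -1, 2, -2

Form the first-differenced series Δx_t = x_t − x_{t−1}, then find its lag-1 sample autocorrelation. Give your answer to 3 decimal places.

First differences Δx: -2, 3, -3, 3, -8, 10, -5, 3, -4
Mean of differences = -0.3333
Numerator Σ(Δx_t−Δx̄)(Δx_{t+1}−Δx̄) = -204.1111
Denominator Σ(Δx_t−Δx̄)² = 244.0000
r_1(Δx) = -204.1111 / 244.0000 = -0.837

-0.837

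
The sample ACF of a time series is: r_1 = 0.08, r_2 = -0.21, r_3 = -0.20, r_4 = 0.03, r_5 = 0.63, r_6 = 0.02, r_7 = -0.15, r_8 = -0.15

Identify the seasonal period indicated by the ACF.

The largest autocorrelation is r_5 = 0.63; the remaining lags stay at or below 0.08.
The dominant spike at lag 5 indicates a seasonal period of 5.

5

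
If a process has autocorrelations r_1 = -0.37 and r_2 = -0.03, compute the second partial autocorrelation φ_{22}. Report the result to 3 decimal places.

φ_{22} = (r_2 − r_1²) / (1 − r_1²)
r_1² = (-0.37)² = 0.1369
Numerator = -0.03 − 0.1369 = -0.1669; denominator = 1 − 0.1369 = 0.8631
φ_{22} = -0.1669 / 0.8631 = -0.193

-0.193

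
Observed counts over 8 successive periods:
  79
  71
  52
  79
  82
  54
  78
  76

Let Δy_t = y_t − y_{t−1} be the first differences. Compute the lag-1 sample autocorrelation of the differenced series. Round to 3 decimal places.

First differences Δy: -8, -19, 27, 3, -28, 24, -2
Mean of differences = -0.4286
Numerator Σ(Δy_t−Δȳ)(Δy_{t+1}−Δȳ) = -1081.1837
Denominator Σ(Δy_t−Δȳ)² = 2525.7143
r_1(Δy) = -1081.1837 / 2525.7143 = -0.428

-0.428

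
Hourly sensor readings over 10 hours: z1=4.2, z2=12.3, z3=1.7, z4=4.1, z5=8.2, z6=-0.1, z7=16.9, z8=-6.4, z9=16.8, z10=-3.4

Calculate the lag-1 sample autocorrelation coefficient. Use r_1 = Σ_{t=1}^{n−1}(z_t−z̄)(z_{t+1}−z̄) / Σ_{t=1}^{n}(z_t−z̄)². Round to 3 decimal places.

-0.829

Mean z̄ = (4.2 + 12.3 + 1.7 + 4.1 + 8.2 − 0.1 + 16.9 − 6.4 + 16.8 − 3.4)/10 = 5.4300
Numerator Σ_{t=1}^{9}(z_t−z̄)(z_{t+1}−z̄) = -482.1399
Denominator Σ(z_t−z̄)² = 581.4010
r_1 = -482.1399 / 581.4010 = -0.829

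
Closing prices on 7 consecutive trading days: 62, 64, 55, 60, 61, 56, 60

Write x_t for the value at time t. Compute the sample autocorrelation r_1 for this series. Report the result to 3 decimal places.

Mean x̄ = (62 + 64 + 55 + 60 + 61 + 56 + 60)/7 = 59.7143
Σ(x_t−x̄)(x_{t+1}−x̄) = (9.7959) + (-20.2041) + (-1.3469) + (0.3673) + (-4.7755) + (-1.0612) = -17.2245
Denominator Σ(x_t−x̄)² = 61.4286
r_1 = -17.2245 / 61.4286 = -0.280

-0.280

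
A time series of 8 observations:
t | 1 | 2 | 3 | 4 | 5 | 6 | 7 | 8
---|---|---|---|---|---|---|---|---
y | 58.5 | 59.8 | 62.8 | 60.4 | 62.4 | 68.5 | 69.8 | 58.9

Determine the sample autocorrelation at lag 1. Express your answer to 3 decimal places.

0.195

Mean ȳ = (58.5 + 59.8 + 62.8 + 60.4 + 62.4 + 68.5 + 69.8 + 58.9)/8 = 62.6375
Deviations from mean: -4.1375, -2.8375, 0.1625, -2.2375, -0.2375, 5.8625, 7.1625, -3.7375
Σ(y_t−ȳ)(y_{t+1}−ȳ) = (11.7402) + (-0.4611) + (-0.3636) + (0.5314) + (-1.3923) + (41.9902) + (-26.7698) = 25.2748
Denominator Σ(y_t−ȳ)² = 129.8988
r_1 = 25.2748 / 129.8988 = 0.195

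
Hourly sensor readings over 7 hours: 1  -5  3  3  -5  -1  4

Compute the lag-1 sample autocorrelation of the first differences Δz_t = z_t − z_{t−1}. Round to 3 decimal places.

First differences Δz: -6, 8, 0, -8, 4, 5
Mean of differences = 0.5000
Numerator Σ(Δz_t−Δz̄)(Δz_{t+1}−Δz̄) = -62.2500
Denominator Σ(Δz_t−Δz̄)² = 203.5000
r_1(Δz) = -62.2500 / 203.5000 = -0.306

-0.306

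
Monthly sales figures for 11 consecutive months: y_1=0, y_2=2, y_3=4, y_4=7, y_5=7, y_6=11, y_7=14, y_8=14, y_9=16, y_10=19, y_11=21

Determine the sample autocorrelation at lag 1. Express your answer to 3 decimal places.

0.713

Mean ȳ = (0 + 2 + 4 + 7 + 7 + 11 + 14 + 14 + 16 + 19 + 21)/11 = 10.4545
Numerator Σ_{t=1}^{10}(y_t−ȳ)(y_{t+1}−ȳ) = 346.9752
Denominator Σ(y_t−ȳ)² = 486.7273
r_1 = 346.9752 / 486.7273 = 0.713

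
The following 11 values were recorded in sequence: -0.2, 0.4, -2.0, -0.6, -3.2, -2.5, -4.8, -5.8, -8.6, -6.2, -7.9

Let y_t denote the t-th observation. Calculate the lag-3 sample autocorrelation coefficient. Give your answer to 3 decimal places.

0.168

Mean ȳ = (-0.2 + 0.4 − 2.0 − 0.6 − 3.2 − 2.5 − 4.8 − 5.8 − 8.6 − 6.2 − 7.9)/11 = -3.7636
Numerator Σ_{t=1}^{8}(y_t−ȳ)(y_{t+3}−ȳ) = 16.2597
Denominator Σ(y_t−ȳ)² = 96.7255
r_3 = 16.2597 / 96.7255 = 0.168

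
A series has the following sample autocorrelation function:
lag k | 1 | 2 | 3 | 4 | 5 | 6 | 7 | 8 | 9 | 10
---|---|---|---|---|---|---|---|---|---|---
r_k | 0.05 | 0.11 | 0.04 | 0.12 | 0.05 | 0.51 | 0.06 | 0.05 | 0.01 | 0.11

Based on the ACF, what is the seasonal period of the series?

6

The largest autocorrelation is r_6 = 0.51; the remaining lags stay at or below 0.12.
The dominant spike at lag 6 indicates a seasonal period of 6.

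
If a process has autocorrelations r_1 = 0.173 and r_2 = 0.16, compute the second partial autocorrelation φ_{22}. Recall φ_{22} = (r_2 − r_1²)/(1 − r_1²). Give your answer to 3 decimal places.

0.134

φ_{22} = (r_2 − r_1²) / (1 − r_1²)
r_1² = (0.173)² = 0.029929
Numerator = 0.16 − 0.0299 = 0.1301; denominator = 1 − 0.0299 = 0.9701
φ_{22} = 0.1301 / 0.9701 = 0.134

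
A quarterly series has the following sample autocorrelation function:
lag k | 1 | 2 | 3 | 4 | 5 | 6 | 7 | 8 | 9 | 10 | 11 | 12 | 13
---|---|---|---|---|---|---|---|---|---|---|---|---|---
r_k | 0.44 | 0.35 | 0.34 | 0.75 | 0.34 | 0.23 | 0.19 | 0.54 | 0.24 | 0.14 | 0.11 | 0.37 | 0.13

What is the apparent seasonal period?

The largest autocorrelation is r_4 = 0.75, with a weaker echo at lag 8 (0.54); the remaining lags stay at or below 0.44. The elevated value at lag 1 (0.44), dropping to 0.35 at lag 2, reflects decaying short-term dependence rather than seasonality.
The dominant spike at lag 4 indicates a seasonal period of 4.

4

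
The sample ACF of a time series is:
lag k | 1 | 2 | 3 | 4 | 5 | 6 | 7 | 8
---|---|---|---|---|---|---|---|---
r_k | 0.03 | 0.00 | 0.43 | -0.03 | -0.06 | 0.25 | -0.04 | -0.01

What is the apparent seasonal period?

3

The largest autocorrelation is r_3 = 0.43, with a weaker echo at lag 6 (0.25); the remaining lags stay at or below 0.03.
The dominant spike at lag 3 indicates a seasonal period of 3.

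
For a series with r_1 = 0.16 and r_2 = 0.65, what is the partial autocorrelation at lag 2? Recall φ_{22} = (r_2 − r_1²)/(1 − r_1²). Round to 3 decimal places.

0.641

φ_{22} = (r_2 − r_1²) / (1 − r_1²)
r_1² = (0.16)² = 0.0256
Numerator = 0.65 − 0.0256 = 0.6244; denominator = 1 − 0.0256 = 0.9744
φ_{22} = 0.6244 / 0.9744 = 0.641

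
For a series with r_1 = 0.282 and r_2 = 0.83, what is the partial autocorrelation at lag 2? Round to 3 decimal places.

0.815

φ_{22} = (r_2 − r_1²) / (1 − r_1²)
r_1² = (0.282)² = 0.079524
Numerator = 0.83 − 0.0795 = 0.7505; denominator = 1 − 0.0795 = 0.9205
φ_{22} = 0.7505 / 0.9205 = 0.815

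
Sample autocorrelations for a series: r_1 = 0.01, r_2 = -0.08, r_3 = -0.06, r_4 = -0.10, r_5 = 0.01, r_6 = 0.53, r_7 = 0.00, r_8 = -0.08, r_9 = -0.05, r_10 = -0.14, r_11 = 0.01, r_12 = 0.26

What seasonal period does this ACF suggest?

The largest autocorrelation is r_6 = 0.53, with a weaker echo at lag 12 (0.26); the remaining lags stay at or below 0.01.
The dominant spike at lag 6 indicates a seasonal period of 6.

6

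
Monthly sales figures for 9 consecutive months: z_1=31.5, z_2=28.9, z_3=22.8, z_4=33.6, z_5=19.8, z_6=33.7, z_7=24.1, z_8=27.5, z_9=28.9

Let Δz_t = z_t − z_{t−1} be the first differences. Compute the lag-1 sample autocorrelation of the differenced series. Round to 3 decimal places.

-0.852

First differences Δz: -2.6, -6.1, 10.8, -13.8, 13.9, -9.6, 3.4, 1.4
Mean of differences = -0.3250
Numerator Σ(Δz_t−Δz̄)(Δz_{t+1}−Δz̄) = -552.7606
Denominator Σ(Δz_t−Δz̄)² = 649.0950
r_1(Δz) = -552.7606 / 649.0950 = -0.852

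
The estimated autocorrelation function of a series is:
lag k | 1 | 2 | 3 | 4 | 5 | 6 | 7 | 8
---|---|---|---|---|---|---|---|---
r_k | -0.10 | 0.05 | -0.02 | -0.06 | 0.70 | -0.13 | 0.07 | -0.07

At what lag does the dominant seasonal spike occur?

The largest autocorrelation is r_5 = 0.70; the remaining lags stay at or below 0.07.
The dominant spike at lag 5 indicates a seasonal period of 5.

5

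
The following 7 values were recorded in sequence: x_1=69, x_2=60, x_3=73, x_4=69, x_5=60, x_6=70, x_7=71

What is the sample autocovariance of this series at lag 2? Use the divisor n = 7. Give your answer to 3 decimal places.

Mean x̄ = (69 + 60 + 73 + 69 + 60 + 70 + 71)/7 = 67.4286
Deviations: 1.5714, -7.4286, 5.5714, 1.5714, -7.4286, 2.5714, 3.5714
Σ_{t=1}^{5}(x_t−x̄)(x_{t+2}−x̄) = -66.7959
γ_2 = -66.7959 / 7 = -9.542

-9.542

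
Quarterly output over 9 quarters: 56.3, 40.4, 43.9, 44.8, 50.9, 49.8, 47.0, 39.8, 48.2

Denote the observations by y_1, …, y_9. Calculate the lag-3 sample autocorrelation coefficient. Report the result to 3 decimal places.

-0.357

Mean ȳ = (56.3 + 40.4 + 43.9 + 44.8 + 50.9 + 49.8 + 47.0 + 39.8 + 48.2)/9 = 46.7889
Σ(y_t−ȳ)(y_{t+3}−ȳ) = (-18.9165) + (-26.2654) + (-8.6988) + (-0.4199) + (-28.7321) + (4.2490) = -78.7837
Denominator Σ(y_t−ȳ)² = 220.4289
r_3 = -78.7837 / 220.4289 = -0.357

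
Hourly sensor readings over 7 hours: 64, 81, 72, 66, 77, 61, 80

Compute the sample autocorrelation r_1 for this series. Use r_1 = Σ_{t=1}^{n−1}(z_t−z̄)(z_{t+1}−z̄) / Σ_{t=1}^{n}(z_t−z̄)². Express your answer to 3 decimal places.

-0.632

Mean z̄ = (64 + 81 + 72 + 66 + 77 + 61 + 80)/7 = 71.5714
Deviations from mean: -7.5714, 9.4286, 0.4286, -5.5714, 5.4286, -10.5714, 8.4286
Σ(z_t−z̄)(z_{t+1}−z̄) = (-71.3878) + (4.0408) + (-2.3878) + (-30.2449) + (-57.3878) + (-89.1020) = -246.4694
Denominator Σ(z_t−z̄)² = 389.7143
r_1 = -246.4694 / 389.7143 = -0.632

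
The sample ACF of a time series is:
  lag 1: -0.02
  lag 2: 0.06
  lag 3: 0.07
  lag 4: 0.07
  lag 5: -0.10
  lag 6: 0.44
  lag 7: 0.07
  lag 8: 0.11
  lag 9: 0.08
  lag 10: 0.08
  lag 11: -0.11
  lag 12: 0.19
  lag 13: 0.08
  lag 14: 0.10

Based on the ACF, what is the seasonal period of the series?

The largest autocorrelation is r_6 = 0.44, with a weaker echo at lag 12 (0.19); the remaining lags stay at or below 0.11.
The dominant spike at lag 6 indicates a seasonal period of 6.

6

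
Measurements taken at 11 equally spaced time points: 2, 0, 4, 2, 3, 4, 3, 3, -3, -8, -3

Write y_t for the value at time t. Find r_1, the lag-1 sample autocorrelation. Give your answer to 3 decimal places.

Mean ȳ = (2 + 0 + 4 + 2 + 3 + 4 + 3 + 3 − 3 − 8 − 3)/11 = 0.6364
Numerator Σ_{t=1}^{10}(y_t−ȳ)(y_{t+1}−ȳ) = 80.5041
Denominator Σ(y_t−ȳ)² = 144.5455
r_1 = 80.5041 / 144.5455 = 0.557

0.557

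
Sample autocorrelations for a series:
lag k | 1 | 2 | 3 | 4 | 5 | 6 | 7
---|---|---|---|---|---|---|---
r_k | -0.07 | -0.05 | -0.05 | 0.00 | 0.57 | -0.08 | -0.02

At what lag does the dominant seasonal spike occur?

The largest autocorrelation is r_5 = 0.57; the remaining lags stay at or below 0.00.
The dominant spike at lag 5 indicates a seasonal period of 5.

5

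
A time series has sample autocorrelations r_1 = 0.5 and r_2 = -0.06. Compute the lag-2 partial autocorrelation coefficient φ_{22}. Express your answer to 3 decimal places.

-0.413

φ_{22} = (r_2 − r_1²) / (1 − r_1²)
r_1² = (0.5)² = 0.25
Numerator = -0.06 − 0.2500 = -0.3100; denominator = 1 − 0.2500 = 0.7500
φ_{22} = -0.3100 / 0.7500 = -0.413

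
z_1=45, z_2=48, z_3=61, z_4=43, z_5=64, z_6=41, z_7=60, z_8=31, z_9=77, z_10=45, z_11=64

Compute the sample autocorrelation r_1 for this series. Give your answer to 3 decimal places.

-0.757

Mean z̄ = (45 + 48 + 61 + 43 + 64 + 41 + 60 + 31 + 77 + 45 + 64)/11 = 52.6364
Numerator Σ_{t=1}^{10}(z_t−z̄)(z_{t+1}−z̄) = -1370.6777
Denominator Σ(z_t−z̄)² = 1810.5455
r_1 = -1370.6777 / 1810.5455 = -0.757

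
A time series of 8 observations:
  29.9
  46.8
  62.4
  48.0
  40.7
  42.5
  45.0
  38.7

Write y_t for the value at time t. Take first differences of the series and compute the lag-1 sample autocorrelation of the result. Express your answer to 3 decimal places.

0.145

First differences Δy: 16.9, 15.6, -14.4, -7.3, 1.8, 2.5, -6.3
Mean of differences = 1.2571
Numerator Σ(Δy_t−Δȳ)(Δy_{t+1}−Δȳ) = 120.4124
Denominator Σ(Δy_t−Δȳ)² = 827.7371
r_1(Δy) = 120.4124 / 827.7371 = 0.145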